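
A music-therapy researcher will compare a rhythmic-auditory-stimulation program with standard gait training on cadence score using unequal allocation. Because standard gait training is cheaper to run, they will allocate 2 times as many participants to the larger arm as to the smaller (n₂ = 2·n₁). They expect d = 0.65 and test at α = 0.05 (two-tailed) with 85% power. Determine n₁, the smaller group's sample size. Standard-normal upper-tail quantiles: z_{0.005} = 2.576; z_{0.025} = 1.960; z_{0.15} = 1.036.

With allocation ratio k = n₂/n₁ = 2, Var(x̄₁−x̄₂) = σ²(1/n₁ + 1/(k·n₁)) = σ²·(k+1)/(k·n₁).
So n₁ = (1 + 1/k)·((z_{α/2} + z_β)/d)² = 1.500 × (2.996/0.65)².
n₁ = 1.500 × 21.25 = 31.9.
Round up: n₁ = 32, giving n₂ = 2 × 32 = 64.

n₁ = 32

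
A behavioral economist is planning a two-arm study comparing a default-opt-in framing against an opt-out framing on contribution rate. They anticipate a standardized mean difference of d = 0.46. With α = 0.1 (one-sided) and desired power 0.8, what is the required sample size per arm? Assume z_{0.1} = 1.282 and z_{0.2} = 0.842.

n = 43 per group

For two independent groups with equal n: n = 2·((z_{α} + z_β) / d)².
z_{α} + z_β = 1.282 + 0.842 = 2.124.
n = 2 × (2.124 / 0.46)² = 2 × 4.617² = 2 × 21.32 = 42.6.
Round up to the next whole participant.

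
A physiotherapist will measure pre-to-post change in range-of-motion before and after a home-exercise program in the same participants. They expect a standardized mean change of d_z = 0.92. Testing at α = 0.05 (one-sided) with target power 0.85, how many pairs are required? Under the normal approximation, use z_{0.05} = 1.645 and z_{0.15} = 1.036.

For a paired (one-sample on differences) test: n = ((z_{α} + z_β) / d)².
z_{α} + z_β = 1.645 + 1.036 = 2.681.
n = (2.681 / 0.92)² = 2.914² = 8.49.
Round up.

n = 9 pairs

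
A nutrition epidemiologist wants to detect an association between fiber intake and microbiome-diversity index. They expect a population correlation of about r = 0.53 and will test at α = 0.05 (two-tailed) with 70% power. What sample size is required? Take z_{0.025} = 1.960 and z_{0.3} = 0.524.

n = 21

Fisher's z: C = ½·ln((1+r)/(1−r)) = ½·ln(3.2553) = 0.5901.
n = ((z_{α/2} + z_β)/C)² + 3.
(1.960 + 0.524) / 0.5901 = 2.484 / 0.5901 = 4.209.
n = 4.209² + 3 = 17.72 + 3 = 20.7.
Round up.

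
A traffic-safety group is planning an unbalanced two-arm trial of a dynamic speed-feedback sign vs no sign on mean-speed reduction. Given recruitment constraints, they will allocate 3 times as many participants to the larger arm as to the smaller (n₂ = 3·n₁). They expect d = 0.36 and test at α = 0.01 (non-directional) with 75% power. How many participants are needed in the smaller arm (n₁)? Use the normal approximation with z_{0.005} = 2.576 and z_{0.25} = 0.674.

With allocation ratio k = n₂/n₁ = 3, Var(x̄₁−x̄₂) = σ²(1/n₁ + 1/(k·n₁)) = σ²·(k+1)/(k·n₁).
So n₁ = (1 + 1/k)·((z_{α/2} + z_β)/d)² = 1.333 × (3.250/0.36)².
n₁ = 1.333 × 81.50 = 108.7.
Round up: n₁ = 109, giving n₂ = 3 × 109 = 327.

n₁ = 109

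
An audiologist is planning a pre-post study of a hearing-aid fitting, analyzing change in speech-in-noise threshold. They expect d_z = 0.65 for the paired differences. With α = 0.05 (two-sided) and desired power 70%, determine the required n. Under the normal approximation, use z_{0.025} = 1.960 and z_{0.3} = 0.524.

For a paired (one-sample on differences) test: n = ((z_{α/2} + z_β) / d)².
z_{α/2} + z_β = 1.960 + 0.524 = 2.484.
n = (2.484 / 0.65)² = 3.822² = 14.60.
Round up.

n = 15 pairs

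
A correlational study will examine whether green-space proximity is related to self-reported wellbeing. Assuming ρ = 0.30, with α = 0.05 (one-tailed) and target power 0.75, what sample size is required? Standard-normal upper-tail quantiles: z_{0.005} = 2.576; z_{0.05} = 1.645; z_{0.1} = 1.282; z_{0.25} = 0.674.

n = 60

Fisher's z: C = ½·ln((1+r)/(1−r)) = ½·ln(1.8571) = 0.3095.
n = ((z_{α} + z_β)/C)² + 3.
(1.645 + 0.674) / 0.3095 = 2.319 / 0.3095 = 7.493.
n = 7.493² + 3 = 56.14 + 3 = 59.1.
Round up.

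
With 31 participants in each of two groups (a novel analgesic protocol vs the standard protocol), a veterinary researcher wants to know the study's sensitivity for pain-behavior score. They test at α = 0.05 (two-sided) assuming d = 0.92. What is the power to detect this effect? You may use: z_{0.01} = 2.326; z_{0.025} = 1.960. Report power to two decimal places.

power ≈ 0.95

For two equal groups, power = Φ(d·√(n/2) − z_{α/2}).
d·√(n/2) = 0.92 × √(31/2) = 0.92 × 3.937 = 3.622.
z_β = 3.622 − 1.960 = 1.662.
Power = Φ(1.662) = 0.952.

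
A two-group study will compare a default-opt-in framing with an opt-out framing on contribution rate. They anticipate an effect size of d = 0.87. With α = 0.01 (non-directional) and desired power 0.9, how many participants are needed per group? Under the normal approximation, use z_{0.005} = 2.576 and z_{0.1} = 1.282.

For two independent groups with equal n: n = 2·((z_{α/2} + z_β) / d)².
z_{α/2} + z_β = 2.576 + 1.282 = 3.858.
n = 2 × (3.858 / 0.87)² = 2 × 4.434² = 2 × 19.66 = 39.3.
Round up to the next whole participant.

n = 40 per group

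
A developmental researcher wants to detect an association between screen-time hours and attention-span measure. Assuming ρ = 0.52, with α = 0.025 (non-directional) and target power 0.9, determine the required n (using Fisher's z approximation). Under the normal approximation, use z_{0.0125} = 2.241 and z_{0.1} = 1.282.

n = 41

Fisher's z: C = ½·ln((1+r)/(1−r)) = ½·ln(3.1667) = 0.5763.
n = ((z_{α/2} + z_β)/C)² + 3.
(2.241 + 1.282) / 0.5763 = 3.523 / 0.5763 = 6.113.
n = 6.113² + 3 = 37.37 + 3 = 40.4.
Round up.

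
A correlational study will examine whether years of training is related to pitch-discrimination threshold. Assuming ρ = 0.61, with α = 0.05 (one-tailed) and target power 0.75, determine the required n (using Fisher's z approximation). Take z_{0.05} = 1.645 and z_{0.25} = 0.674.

n = 14

Fisher's z: C = ½·ln((1+r)/(1−r)) = ½·ln(4.1282) = 0.7089.
n = ((z_{α} + z_β)/C)² + 3.
(1.645 + 0.674) / 0.7089 = 2.319 / 0.7089 = 3.271.
n = 3.271² + 3 = 10.70 + 3 = 13.7.
Round up.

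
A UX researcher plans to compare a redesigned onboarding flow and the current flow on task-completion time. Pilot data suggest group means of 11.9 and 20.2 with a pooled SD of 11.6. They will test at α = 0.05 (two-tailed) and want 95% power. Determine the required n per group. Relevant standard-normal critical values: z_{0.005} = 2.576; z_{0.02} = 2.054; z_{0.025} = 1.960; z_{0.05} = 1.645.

n = 51 per group

Cohen's d = |M₁ − M₂| / SD_pooled = |11.9 − 20.2| / 11.6 = 8.3 / 11.6 = 0.716.
For two independent groups with equal n: n = 2·((z_{α/2} + z_β) / d)².
z_{α/2} + z_β = 1.960 + 1.645 = 3.605.
n = 2 × (3.605 / 0.716)² = 2 × 5.035² = 2 × 25.35 = 50.7.
Round up to the next whole participant.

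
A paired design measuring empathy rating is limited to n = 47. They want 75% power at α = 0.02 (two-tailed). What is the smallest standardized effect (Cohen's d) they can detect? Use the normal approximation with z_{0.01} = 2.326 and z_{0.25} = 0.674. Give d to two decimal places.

For a single sample (or paired design) of n = 47: d_min = (z_{α/2} + z_β)/√n.
z-sum = 2.326 + 0.674 = 3.000.
d_min = 3.000 / √47 = 3.000 / 6.856 = 0.438.

d_min ≈ 0.44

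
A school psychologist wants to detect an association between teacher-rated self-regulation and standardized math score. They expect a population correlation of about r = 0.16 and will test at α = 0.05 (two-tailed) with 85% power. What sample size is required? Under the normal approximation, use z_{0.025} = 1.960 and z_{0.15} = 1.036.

Fisher's z: C = ½·ln((1+r)/(1−r)) = ½·ln(1.3810) = 0.1614.
n = ((z_{α/2} + z_β)/C)² + 3.
(1.960 + 1.036) / 0.1614 = 2.996 / 0.1614 = 18.563.
n = 18.563² + 3 = 344.57 + 3 = 347.6.
Round up.

n = 348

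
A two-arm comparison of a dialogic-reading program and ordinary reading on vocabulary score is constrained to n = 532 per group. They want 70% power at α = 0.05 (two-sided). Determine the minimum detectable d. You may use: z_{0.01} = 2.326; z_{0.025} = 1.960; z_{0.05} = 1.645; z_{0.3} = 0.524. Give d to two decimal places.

d_min ≈ 0.15

For two independent groups of n = 532 each: d_min = (z_{α/2} + z_β)·√(2/n).
z-sum = 1.960 + 0.524 = 2.484.
d_min = 2.484 × √(2/532) = 2.484 × 0.0613 = 0.152.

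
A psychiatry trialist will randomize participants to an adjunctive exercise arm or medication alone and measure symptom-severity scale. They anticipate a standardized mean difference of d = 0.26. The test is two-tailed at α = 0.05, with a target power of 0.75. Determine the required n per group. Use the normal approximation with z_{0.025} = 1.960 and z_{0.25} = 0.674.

For two independent groups with equal n: n = 2·((z_{α/2} + z_β) / d)².
z_{α/2} + z_β = 1.960 + 0.674 = 2.634.
n = 2 × (2.634 / 0.26)² = 2 × 10.131² = 2 × 102.63 = 205.3.
Round up to the next whole participant.

n = 206 per group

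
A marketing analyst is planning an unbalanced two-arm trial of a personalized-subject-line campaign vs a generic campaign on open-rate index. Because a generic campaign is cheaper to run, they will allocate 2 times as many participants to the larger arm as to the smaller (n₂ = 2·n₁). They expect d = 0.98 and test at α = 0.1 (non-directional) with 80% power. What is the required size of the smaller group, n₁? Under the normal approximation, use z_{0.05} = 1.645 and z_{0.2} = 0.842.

With allocation ratio k = n₂/n₁ = 2, Var(x̄₁−x̄₂) = σ²(1/n₁ + 1/(k·n₁)) = σ²·(k+1)/(k·n₁).
So n₁ = (1 + 1/k)·((z_{α/2} + z_β)/d)² = 1.500 × (2.487/0.98)².
n₁ = 1.500 × 6.44 = 9.7.
Round up: n₁ = 10, giving n₂ = 2 × 10 = 20.

n₁ = 10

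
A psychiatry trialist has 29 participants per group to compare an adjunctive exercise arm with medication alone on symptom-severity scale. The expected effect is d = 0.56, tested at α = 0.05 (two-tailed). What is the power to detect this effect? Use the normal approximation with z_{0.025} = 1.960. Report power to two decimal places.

power ≈ 0.57

For two equal groups, power = Φ(d·√(n/2) − z_{α/2}).
d·√(n/2) = 0.56 × √(29/2) = 0.56 × 3.808 = 2.132.
z_β = 2.132 − 1.960 = 0.172.
Power = Φ(0.172) = 0.568.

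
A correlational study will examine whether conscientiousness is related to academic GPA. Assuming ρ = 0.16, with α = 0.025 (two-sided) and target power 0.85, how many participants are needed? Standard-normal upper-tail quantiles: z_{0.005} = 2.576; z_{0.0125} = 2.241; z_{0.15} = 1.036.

Fisher's z: C = ½·ln((1+r)/(1−r)) = ½·ln(1.3810) = 0.1614.
n = ((z_{α/2} + z_β)/C)² + 3.
(2.241 + 1.036) / 0.1614 = 3.277 / 0.1614 = 20.304.
n = 20.304² + 3 = 412.24 + 3 = 415.2.
Round up.

n = 416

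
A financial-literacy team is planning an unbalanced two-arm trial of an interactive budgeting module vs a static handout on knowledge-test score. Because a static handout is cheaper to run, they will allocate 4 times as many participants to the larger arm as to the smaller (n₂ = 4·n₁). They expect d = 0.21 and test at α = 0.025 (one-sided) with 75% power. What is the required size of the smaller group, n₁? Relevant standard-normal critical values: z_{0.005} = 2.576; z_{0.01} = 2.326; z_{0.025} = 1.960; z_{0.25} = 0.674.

n₁ = 197

With allocation ratio k = n₂/n₁ = 4, Var(x̄₁−x̄₂) = σ²(1/n₁ + 1/(k·n₁)) = σ²·(k+1)/(k·n₁).
So n₁ = (1 + 1/k)·((z_{α} + z_β)/d)² = 1.250 × (2.634/0.21)².
n₁ = 1.250 × 157.32 = 196.7.
Round up: n₁ = 197, giving n₂ = 4 × 197 = 788.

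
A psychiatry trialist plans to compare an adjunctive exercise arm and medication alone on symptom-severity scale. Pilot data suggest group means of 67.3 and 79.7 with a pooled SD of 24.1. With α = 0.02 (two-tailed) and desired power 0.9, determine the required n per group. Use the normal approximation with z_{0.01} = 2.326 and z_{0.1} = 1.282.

n = 99 per group

Cohen's d = |M₁ − M₂| / SD_pooled = |67.3 − 79.7| / 24.1 = 12.4 / 24.1 = 0.515.
For two independent groups with equal n: n = 2·((z_{α/2} + z_β) / d)².
z_{α/2} + z_β = 2.326 + 1.282 = 3.608.
n = 2 × (3.608 / 0.515)² = 2 × 7.006² = 2 × 49.08 = 98.2.
Round up to the next whole participant.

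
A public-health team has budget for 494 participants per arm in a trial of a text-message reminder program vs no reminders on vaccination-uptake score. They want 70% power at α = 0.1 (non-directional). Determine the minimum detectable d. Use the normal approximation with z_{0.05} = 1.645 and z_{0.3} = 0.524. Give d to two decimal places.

d_min ≈ 0.14

For two independent groups of n = 494 each: d_min = (z_{α/2} + z_β)·√(2/n).
z-sum = 1.645 + 0.524 = 2.169.
d_min = 2.169 × √(2/494) = 2.169 × 0.0636 = 0.138.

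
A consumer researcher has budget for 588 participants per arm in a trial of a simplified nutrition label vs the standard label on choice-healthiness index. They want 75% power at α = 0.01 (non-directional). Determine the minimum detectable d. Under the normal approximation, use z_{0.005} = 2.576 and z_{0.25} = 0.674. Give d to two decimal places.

For two independent groups of n = 588 each: d_min = (z_{α/2} + z_β)·√(2/n).
z-sum = 2.576 + 0.674 = 3.250.
d_min = 3.250 × √(2/588) = 3.250 × 0.0583 = 0.190.

d_min ≈ 0.19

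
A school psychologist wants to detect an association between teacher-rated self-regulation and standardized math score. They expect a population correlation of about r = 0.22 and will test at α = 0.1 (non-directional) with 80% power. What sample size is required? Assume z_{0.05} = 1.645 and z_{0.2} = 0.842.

n = 127

Fisher's z: C = ½·ln((1+r)/(1−r)) = ½·ln(1.5641) = 0.2237.
n = ((z_{α/2} + z_β)/C)² + 3.
(1.645 + 0.842) / 0.2237 = 2.487 / 0.2237 = 11.118.
n = 11.118² + 3 = 123.60 + 3 = 126.6.
Round up.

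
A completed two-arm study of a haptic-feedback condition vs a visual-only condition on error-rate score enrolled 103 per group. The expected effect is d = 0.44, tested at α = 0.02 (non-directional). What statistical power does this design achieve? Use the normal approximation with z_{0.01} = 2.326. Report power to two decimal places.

For two equal groups, power = Φ(d·√(n/2) − z_{α/2}).
d·√(n/2) = 0.44 × √(103/2) = 0.44 × 7.176 = 3.158.
z_β = 3.158 − 2.326 = 0.832.
Power = Φ(0.832) = 0.797.

power ≈ 0.80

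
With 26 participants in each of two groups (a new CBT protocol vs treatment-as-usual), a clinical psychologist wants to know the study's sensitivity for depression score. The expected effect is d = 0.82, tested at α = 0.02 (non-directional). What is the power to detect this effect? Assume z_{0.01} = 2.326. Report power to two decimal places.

power ≈ 0.74

For two equal groups, power = Φ(d·√(n/2) − z_{α/2}).
d·√(n/2) = 0.82 × √(26/2) = 0.82 × 3.606 = 2.957.
z_β = 2.957 − 2.326 = 0.631.
Power = Φ(0.631) = 0.736.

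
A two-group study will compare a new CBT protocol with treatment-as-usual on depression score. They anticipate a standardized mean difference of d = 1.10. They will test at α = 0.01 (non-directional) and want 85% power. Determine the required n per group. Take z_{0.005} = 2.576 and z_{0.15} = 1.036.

n = 22 per group

For two independent groups with equal n: n = 2·((z_{α/2} + z_β) / d)².
z_{α/2} + z_β = 2.576 + 1.036 = 3.612.
n = 2 × (3.612 / 1.10)² = 2 × 3.284² = 2 × 10.78 = 21.6.
Round up to the next whole participant.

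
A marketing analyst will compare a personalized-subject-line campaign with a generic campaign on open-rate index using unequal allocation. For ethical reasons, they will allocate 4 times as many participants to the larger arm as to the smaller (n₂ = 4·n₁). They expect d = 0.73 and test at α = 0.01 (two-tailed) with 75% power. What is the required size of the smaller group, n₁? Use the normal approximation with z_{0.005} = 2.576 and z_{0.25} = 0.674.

n₁ = 25

With allocation ratio k = n₂/n₁ = 4, Var(x̄₁−x̄₂) = σ²(1/n₁ + 1/(k·n₁)) = σ²·(k+1)/(k·n₁).
So n₁ = (1 + 1/k)·((z_{α/2} + z_β)/d)² = 1.250 × (3.250/0.73)².
n₁ = 1.250 × 19.82 = 24.8.
Round up: n₁ = 25, giving n₂ = 4 × 25 = 100.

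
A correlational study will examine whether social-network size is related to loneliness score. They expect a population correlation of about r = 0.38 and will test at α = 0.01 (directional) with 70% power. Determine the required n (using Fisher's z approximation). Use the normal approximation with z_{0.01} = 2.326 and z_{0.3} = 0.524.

Fisher's z: C = ½·ln((1+r)/(1−r)) = ½·ln(2.2258) = 0.4001.
n = ((z_{α} + z_β)/C)² + 3.
(2.326 + 0.524) / 0.4001 = 2.850 / 0.4001 = 7.123.
n = 7.123² + 3 = 50.74 + 3 = 53.7.
Round up.

n = 54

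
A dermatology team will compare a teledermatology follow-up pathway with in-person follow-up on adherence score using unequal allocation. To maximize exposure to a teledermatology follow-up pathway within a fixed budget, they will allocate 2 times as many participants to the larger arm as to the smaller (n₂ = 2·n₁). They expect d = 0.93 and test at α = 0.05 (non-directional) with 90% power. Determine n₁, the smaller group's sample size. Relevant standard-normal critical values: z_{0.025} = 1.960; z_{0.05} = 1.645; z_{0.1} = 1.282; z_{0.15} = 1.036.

n₁ = 19

With allocation ratio k = n₂/n₁ = 2, Var(x̄₁−x̄₂) = σ²(1/n₁ + 1/(k·n₁)) = σ²·(k+1)/(k·n₁).
So n₁ = (1 + 1/k)·((z_{α/2} + z_β)/d)² = 1.500 × (3.242/0.93)².
n₁ = 1.500 × 12.15 = 18.2.
Round up: n₁ = 19, giving n₂ = 2 × 19 = 38.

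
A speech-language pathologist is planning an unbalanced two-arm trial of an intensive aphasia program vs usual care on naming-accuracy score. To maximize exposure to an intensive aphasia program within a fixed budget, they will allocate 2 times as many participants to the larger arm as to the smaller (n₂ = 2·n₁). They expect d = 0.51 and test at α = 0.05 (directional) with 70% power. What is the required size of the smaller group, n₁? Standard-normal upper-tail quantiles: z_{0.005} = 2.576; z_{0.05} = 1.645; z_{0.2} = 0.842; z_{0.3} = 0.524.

n₁ = 28

With allocation ratio k = n₂/n₁ = 2, Var(x̄₁−x̄₂) = σ²(1/n₁ + 1/(k·n₁)) = σ²·(k+1)/(k·n₁).
So n₁ = (1 + 1/k)·((z_{α} + z_β)/d)² = 1.500 × (2.169/0.51)².
n₁ = 1.500 × 18.09 = 27.1.
Round up: n₁ = 28, giving n₂ = 2 × 28 = 56.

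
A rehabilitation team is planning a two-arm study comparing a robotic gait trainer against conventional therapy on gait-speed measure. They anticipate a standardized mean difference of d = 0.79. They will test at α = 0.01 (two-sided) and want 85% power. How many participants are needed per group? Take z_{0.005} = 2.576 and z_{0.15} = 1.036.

For two independent groups with equal n: n = 2·((z_{α/2} + z_β) / d)².
z_{α/2} + z_β = 2.576 + 1.036 = 3.612.
n = 2 × (3.612 / 0.79)² = 2 × 4.572² = 2 × 20.90 = 41.8.
Round up to the next whole participant.

n = 42 per group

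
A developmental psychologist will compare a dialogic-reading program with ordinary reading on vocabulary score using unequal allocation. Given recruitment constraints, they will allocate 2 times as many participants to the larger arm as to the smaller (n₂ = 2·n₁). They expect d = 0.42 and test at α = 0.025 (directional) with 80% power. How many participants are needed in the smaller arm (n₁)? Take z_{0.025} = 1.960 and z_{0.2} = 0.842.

With allocation ratio k = n₂/n₁ = 2, Var(x̄₁−x̄₂) = σ²(1/n₁ + 1/(k·n₁)) = σ²·(k+1)/(k·n₁).
So n₁ = (1 + 1/k)·((z_{α} + z_β)/d)² = 1.500 × (2.802/0.42)².
n₁ = 1.500 × 44.51 = 66.8.
Round up: n₁ = 67, giving n₂ = 2 × 67 = 134.

n₁ = 67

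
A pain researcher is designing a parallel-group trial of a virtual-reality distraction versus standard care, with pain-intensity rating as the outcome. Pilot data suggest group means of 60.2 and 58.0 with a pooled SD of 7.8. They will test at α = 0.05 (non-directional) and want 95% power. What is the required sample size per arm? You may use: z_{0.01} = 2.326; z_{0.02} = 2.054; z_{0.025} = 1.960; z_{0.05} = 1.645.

Cohen's d = |M₁ − M₂| / SD_pooled = |60.2 − 58.0| / 7.8 = 2.2 / 7.8 = 0.282.
For two independent groups with equal n: n = 2·((z_{α/2} + z_β) / d)².
z_{α/2} + z_β = 1.960 + 1.645 = 3.605.
n = 2 × (3.605 / 0.282)² = 2 × 12.784² = 2 × 163.42 = 326.8.
Round up to the next whole participant.

n = 327 per group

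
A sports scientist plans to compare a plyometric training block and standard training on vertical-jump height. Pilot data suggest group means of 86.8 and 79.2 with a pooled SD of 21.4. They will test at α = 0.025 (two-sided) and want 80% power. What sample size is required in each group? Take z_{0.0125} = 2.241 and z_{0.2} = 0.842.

n = 151 per group

Cohen's d = |M₁ − M₂| / SD_pooled = |86.8 − 79.2| / 21.4 = 7.6 / 21.4 = 0.355.
For two independent groups with equal n: n = 2·((z_{α/2} + z_β) / d)².
z_{α/2} + z_β = 2.241 + 0.842 = 3.083.
n = 2 × (3.083 / 0.355)² = 2 × 8.685² = 2 × 75.42 = 150.8.
Round up to the next whole participant.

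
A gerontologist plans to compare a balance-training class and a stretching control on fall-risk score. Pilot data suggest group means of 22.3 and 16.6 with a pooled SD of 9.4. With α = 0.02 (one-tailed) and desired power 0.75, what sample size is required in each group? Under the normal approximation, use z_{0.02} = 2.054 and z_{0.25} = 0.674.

Cohen's d = |M₁ − M₂| / SD_pooled = |22.3 − 16.6| / 9.4 = 5.7 / 9.4 = 0.606.
For two independent groups with equal n: n = 2·((z_{α} + z_β) / d)².
z_{α} + z_β = 2.054 + 0.674 = 2.728.
n = 2 × (2.728 / 0.606)² = 2 × 4.502² = 2 × 20.26 = 40.5.
Round up to the next whole participant.

n = 41 per group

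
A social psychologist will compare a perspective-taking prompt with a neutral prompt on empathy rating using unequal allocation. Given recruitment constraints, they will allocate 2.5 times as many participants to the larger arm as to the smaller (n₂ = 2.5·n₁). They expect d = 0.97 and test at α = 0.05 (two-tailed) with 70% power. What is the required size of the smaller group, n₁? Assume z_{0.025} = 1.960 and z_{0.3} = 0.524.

With allocation ratio k = n₂/n₁ = 2.5, Var(x̄₁−x̄₂) = σ²(1/n₁ + 1/(k·n₁)) = σ²·(k+1)/(k·n₁).
So n₁ = (1 + 1/k)·((z_{α/2} + z_β)/d)² = 1.400 × (2.484/0.97)².
n₁ = 1.400 × 6.56 = 9.2.
Round up: n₁ = 10, giving n₂ = 2.5 × 10 = 25.

n₁ = 10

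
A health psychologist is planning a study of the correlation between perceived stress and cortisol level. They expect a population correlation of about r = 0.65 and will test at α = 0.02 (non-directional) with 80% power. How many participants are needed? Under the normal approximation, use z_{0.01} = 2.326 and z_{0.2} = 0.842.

n = 20

Fisher's z: C = ½·ln((1+r)/(1−r)) = ½·ln(4.7143) = 0.7753.
n = ((z_{α/2} + z_β)/C)² + 3.
(2.326 + 0.842) / 0.7753 = 3.168 / 0.7753 = 4.086.
n = 4.086² + 3 = 16.70 + 3 = 19.7.
Round up.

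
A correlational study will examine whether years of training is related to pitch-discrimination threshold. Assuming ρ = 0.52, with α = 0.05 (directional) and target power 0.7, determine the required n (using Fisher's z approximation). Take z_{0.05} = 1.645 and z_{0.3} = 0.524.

Fisher's z: C = ½·ln((1+r)/(1−r)) = ½·ln(3.1667) = 0.5763.
n = ((z_{α} + z_β)/C)² + 3.
(1.645 + 0.524) / 0.5763 = 2.169 / 0.5763 = 3.764.
n = 3.764² + 3 = 14.17 + 3 = 17.2.
Round up.

n = 18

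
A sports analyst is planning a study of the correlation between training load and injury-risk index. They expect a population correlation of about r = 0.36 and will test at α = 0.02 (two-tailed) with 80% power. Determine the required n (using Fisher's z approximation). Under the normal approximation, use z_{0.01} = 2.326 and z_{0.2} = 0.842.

n = 74

Fisher's z: C = ½·ln((1+r)/(1−r)) = ½·ln(2.1250) = 0.3769.
n = ((z_{α/2} + z_β)/C)² + 3.
(2.326 + 0.842) / 0.3769 = 3.168 / 0.3769 = 8.405.
n = 8.405² + 3 = 70.65 + 3 = 73.7.
Round up.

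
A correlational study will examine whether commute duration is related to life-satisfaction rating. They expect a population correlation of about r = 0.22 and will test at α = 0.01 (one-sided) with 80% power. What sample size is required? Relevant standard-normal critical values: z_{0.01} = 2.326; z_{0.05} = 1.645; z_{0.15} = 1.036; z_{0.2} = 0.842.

Fisher's z: C = ½·ln((1+r)/(1−r)) = ½·ln(1.5641) = 0.2237.
n = ((z_{α} + z_β)/C)² + 3.
(2.326 + 0.842) / 0.2237 = 3.168 / 0.2237 = 14.162.
n = 14.162² + 3 = 200.56 + 3 = 203.6.
Round up.

n = 204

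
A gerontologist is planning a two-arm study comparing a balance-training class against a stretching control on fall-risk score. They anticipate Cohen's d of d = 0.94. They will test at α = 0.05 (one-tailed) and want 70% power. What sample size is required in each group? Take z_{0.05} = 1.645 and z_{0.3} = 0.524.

n = 11 per group

For two independent groups with equal n: n = 2·((z_{α} + z_β) / d)².
z_{α} + z_β = 1.645 + 0.524 = 2.169.
n = 2 × (2.169 / 0.94)² = 2 × 2.307² = 2 × 5.32 = 10.6.
Round up to the next whole participant.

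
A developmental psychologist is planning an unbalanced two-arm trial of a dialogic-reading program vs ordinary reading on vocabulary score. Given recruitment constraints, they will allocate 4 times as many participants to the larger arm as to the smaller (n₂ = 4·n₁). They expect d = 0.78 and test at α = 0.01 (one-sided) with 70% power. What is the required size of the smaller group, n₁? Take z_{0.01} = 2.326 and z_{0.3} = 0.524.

n₁ = 17

With allocation ratio k = n₂/n₁ = 4, Var(x̄₁−x̄₂) = σ²(1/n₁ + 1/(k·n₁)) = σ²·(k+1)/(k·n₁).
So n₁ = (1 + 1/k)·((z_{α} + z_β)/d)² = 1.250 × (2.850/0.78)².
n₁ = 1.250 × 13.35 = 16.7.
Round up: n₁ = 17, giving n₂ = 4 × 17 = 68.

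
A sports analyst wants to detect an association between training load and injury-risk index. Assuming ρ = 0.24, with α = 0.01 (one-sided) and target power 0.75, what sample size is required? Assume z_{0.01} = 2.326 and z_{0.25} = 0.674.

Fisher's z: C = ½·ln((1+r)/(1−r)) = ½·ln(1.6316) = 0.2448.
n = ((z_{α} + z_β)/C)² + 3.
(2.326 + 0.674) / 0.2448 = 3.000 / 0.2448 = 12.255.
n = 12.255² + 3 = 150.18 + 3 = 153.2.
Round up.

n = 154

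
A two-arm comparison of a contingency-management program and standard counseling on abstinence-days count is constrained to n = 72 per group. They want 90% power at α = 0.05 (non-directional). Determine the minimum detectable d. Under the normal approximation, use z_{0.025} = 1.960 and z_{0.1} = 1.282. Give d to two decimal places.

d_min ≈ 0.54

For two independent groups of n = 72 each: d_min = (z_{α/2} + z_β)·√(2/n).
z-sum = 1.960 + 1.282 = 3.242.
d_min = 3.242 × √(2/72) = 3.242 × 0.1667 = 0.540.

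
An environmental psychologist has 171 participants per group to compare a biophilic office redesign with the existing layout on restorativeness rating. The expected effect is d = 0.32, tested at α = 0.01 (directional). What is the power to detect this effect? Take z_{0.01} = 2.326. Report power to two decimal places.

power ≈ 0.74

For two equal groups, power = Φ(d·√(n/2) − z_{α}).
d·√(n/2) = 0.32 × √(171/2) = 0.32 × 9.247 = 2.959.
z_β = 2.959 − 2.326 = 0.633.
Power = Φ(0.633) = 0.737.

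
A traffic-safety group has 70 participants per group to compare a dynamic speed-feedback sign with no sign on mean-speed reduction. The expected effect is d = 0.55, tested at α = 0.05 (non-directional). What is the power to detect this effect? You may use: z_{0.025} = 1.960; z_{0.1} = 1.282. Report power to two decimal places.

power ≈ 0.90

For two equal groups, power = Φ(d·√(n/2) − z_{α/2}).
d·√(n/2) = 0.55 × √(70/2) = 0.55 × 5.916 = 3.254.
z_β = 3.254 − 1.960 = 1.294.
Power = Φ(1.294) = 0.902.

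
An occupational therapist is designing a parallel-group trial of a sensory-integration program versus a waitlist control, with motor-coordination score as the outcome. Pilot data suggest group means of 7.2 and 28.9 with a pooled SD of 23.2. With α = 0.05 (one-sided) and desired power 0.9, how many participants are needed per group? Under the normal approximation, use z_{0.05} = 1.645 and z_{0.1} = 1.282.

Cohen's d = |M₁ − M₂| / SD_pooled = |7.2 − 28.9| / 23.2 = 21.7 / 23.2 = 0.935.
For two independent groups with equal n: n = 2·((z_{α} + z_β) / d)².
z_{α} + z_β = 1.645 + 1.282 = 2.927.
n = 2 × (2.927 / 0.935)² = 2 × 3.130² = 2 × 9.80 = 19.6.
Round up to the next whole participant.

n = 20 per group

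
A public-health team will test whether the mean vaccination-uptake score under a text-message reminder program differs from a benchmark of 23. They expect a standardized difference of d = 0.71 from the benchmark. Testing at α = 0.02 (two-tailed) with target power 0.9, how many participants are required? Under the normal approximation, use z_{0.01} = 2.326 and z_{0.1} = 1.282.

n = 26

For a one-sample test: n = ((z_{α/2} + z_β) / d)².
z_{α/2} + z_β = 2.326 + 1.282 = 3.608.
n = (3.608 / 0.71)² = 5.082² = 25.82.
Round up.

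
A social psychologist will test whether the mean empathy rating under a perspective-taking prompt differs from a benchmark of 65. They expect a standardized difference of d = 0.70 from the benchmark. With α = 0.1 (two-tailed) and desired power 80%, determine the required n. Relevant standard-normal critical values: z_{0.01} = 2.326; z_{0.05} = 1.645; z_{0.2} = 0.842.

For a one-sample test: n = ((z_{α/2} + z_β) / d)².
z_{α/2} + z_β = 1.645 + 0.842 = 2.487.
n = (2.487 / 0.70)² = 3.553² = 12.62.
Round up.

n = 13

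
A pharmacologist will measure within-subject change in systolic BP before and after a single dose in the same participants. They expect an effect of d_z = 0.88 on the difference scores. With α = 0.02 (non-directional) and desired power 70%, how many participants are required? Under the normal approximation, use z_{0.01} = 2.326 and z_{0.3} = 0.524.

n = 11 pairs

For a paired (one-sample on differences) test: n = ((z_{α/2} + z_β) / d)².
z_{α/2} + z_β = 2.326 + 0.524 = 2.850.
n = (2.850 / 0.88)² = 3.239² = 10.49.
Round up.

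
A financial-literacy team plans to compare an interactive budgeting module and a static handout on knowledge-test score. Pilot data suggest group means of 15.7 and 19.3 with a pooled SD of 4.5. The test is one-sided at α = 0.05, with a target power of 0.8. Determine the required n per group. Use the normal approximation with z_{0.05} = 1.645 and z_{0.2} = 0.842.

n = 20 per group

Cohen's d = |M₁ − M₂| / SD_pooled = |15.7 − 19.3| / 4.5 = 3.6 / 4.5 = 0.800.
For two independent groups with equal n: n = 2·((z_{α} + z_β) / d)².
z_{α} + z_β = 1.645 + 0.842 = 2.487.
n = 2 × (2.487 / 0.800)² = 2 × 3.109² = 2 × 9.66 = 19.3.
Round up to the next whole participant.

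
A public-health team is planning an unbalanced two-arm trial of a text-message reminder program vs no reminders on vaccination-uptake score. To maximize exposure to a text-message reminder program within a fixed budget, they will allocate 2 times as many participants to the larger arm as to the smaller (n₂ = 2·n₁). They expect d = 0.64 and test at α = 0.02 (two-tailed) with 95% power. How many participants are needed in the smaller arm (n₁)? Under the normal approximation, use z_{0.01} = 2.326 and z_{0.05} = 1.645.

With allocation ratio k = n₂/n₁ = 2, Var(x̄₁−x̄₂) = σ²(1/n₁ + 1/(k·n₁)) = σ²·(k+1)/(k·n₁).
So n₁ = (1 + 1/k)·((z_{α/2} + z_β)/d)² = 1.500 × (3.971/0.64)².
n₁ = 1.500 × 38.50 = 57.7.
Round up: n₁ = 58, giving n₂ = 2 × 58 = 116.

n₁ = 58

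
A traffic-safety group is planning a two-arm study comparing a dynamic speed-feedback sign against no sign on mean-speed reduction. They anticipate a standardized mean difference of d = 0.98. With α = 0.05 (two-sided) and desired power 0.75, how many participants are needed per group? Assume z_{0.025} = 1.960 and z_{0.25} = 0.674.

For two independent groups with equal n: n = 2·((z_{α/2} + z_β) / d)².
z_{α/2} + z_β = 1.960 + 0.674 = 2.634.
n = 2 × (2.634 / 0.98)² = 2 × 2.688² = 2 × 7.22 = 14.4.
Round up to the next whole participant.

n = 15 per group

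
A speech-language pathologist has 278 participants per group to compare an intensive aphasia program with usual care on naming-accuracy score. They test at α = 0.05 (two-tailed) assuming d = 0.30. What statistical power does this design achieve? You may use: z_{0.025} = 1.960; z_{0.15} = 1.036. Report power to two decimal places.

For two equal groups, power = Φ(d·√(n/2) − z_{α/2}).
d·√(n/2) = 0.30 × √(278/2) = 0.30 × 11.790 = 3.537.
z_β = 3.537 − 1.960 = 1.577.
Power = Φ(1.577) = 0.943.

power ≈ 0.94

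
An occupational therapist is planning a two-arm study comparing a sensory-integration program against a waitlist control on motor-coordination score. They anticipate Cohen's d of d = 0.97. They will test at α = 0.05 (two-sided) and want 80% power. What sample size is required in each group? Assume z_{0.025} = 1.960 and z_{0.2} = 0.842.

n = 17 per group

For two independent groups with equal n: n = 2·((z_{α/2} + z_β) / d)².
z_{α/2} + z_β = 1.960 + 0.842 = 2.802.
n = 2 × (2.802 / 0.97)² = 2 × 2.889² = 2 × 8.34 = 16.7.
Round up to the next whole participant.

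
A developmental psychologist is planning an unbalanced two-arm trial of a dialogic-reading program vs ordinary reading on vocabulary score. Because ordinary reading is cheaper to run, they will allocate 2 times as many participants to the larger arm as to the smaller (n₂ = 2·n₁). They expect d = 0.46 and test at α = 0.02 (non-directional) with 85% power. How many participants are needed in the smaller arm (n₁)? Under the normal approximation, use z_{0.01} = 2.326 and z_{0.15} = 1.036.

n₁ = 81

With allocation ratio k = n₂/n₁ = 2, Var(x̄₁−x̄₂) = σ²(1/n₁ + 1/(k·n₁)) = σ²·(k+1)/(k·n₁).
So n₁ = (1 + 1/k)·((z_{α/2} + z_β)/d)² = 1.500 × (3.362/0.46)².
n₁ = 1.500 × 53.42 = 80.1.
Round up: n₁ = 81, giving n₂ = 2 × 81 = 162.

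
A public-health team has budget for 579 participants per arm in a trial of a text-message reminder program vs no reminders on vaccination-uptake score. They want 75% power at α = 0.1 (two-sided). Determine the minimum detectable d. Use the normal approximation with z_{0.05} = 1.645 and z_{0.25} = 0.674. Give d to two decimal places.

For two independent groups of n = 579 each: d_min = (z_{α/2} + z_β)·√(2/n).
z-sum = 1.645 + 0.674 = 2.319.
d_min = 2.319 × √(2/579) = 2.319 × 0.0588 = 0.136.

d_min ≈ 0.14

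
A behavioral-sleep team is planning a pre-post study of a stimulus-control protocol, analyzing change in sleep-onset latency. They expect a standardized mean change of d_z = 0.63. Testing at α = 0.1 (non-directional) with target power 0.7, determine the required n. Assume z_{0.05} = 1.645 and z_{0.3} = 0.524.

n = 12 pairs

For a paired (one-sample on differences) test: n = ((z_{α/2} + z_β) / d)².
z_{α/2} + z_β = 1.645 + 0.524 = 2.169.
n = (2.169 / 0.63)² = 3.443² = 11.85.
Round up.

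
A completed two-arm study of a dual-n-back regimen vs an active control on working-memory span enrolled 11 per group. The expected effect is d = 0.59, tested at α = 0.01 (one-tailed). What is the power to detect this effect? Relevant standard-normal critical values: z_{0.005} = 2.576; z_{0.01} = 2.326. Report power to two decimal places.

For two equal groups, power = Φ(d·√(n/2) − z_{α}).
d·√(n/2) = 0.59 × √(11/2) = 0.59 × 2.345 = 1.384.
z_β = 1.384 − 2.326 = -0.942.
Power = Φ(-0.942) = 0.173.

power ≈ 0.17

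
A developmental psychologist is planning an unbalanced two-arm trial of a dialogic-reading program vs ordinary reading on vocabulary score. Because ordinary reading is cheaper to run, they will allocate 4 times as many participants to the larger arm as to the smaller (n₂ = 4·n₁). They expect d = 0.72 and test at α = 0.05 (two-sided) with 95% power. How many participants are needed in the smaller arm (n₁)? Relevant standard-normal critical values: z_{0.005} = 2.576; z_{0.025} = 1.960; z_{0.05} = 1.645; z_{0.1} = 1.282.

n₁ = 32

With allocation ratio k = n₂/n₁ = 4, Var(x̄₁−x̄₂) = σ²(1/n₁ + 1/(k·n₁)) = σ²·(k+1)/(k·n₁).
So n₁ = (1 + 1/k)·((z_{α/2} + z_β)/d)² = 1.250 × (3.605/0.72)².
n₁ = 1.250 × 25.07 = 31.3.
Round up: n₁ = 32, giving n₂ = 4 × 32 = 128.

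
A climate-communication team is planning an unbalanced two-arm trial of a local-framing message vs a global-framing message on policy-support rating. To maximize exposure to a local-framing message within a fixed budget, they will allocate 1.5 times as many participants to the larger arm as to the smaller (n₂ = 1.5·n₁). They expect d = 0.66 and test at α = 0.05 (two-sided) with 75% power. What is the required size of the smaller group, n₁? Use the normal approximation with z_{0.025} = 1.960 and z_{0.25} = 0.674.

With allocation ratio k = n₂/n₁ = 1.5, Var(x̄₁−x̄₂) = σ²(1/n₁ + 1/(k·n₁)) = σ²·(k+1)/(k·n₁).
So n₁ = (1 + 1/k)·((z_{α/2} + z_β)/d)² = 1.667 × (2.634/0.66)².
n₁ = 1.667 × 15.93 = 26.5.
Round up: n₁ = 27, giving n₂ = ⌈1.5 × 27⌉ = ⌈40.5⌉ = 41.

n₁ = 27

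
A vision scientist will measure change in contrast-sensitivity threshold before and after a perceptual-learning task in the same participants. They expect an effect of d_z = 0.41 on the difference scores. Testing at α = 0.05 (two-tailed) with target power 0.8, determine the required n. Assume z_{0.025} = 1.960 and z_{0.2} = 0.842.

n = 47 pairs

For a paired (one-sample on differences) test: n = ((z_{α/2} + z_β) / d)².
z_{α/2} + z_β = 1.960 + 0.842 = 2.802.
n = (2.802 / 0.41)² = 6.834² = 46.71.
Round up.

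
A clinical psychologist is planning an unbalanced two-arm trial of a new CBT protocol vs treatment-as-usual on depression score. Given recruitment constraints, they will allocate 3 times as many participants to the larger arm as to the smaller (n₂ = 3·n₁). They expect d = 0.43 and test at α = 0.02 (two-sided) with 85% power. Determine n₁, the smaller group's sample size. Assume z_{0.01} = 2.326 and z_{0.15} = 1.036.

With allocation ratio k = n₂/n₁ = 3, Var(x̄₁−x̄₂) = σ²(1/n₁ + 1/(k·n₁)) = σ²·(k+1)/(k·n₁).
So n₁ = (1 + 1/k)·((z_{α/2} + z_β)/d)² = 1.333 × (3.362/0.43)².
n₁ = 1.333 × 61.13 = 81.5.
Round up: n₁ = 82, giving n₂ = 3 × 82 = 246.

n₁ = 82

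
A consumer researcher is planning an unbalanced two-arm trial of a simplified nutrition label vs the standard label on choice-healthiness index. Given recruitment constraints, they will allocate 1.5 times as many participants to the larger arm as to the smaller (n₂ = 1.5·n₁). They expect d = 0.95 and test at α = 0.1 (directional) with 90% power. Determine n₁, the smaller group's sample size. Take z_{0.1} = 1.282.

With allocation ratio k = n₂/n₁ = 1.5, Var(x̄₁−x̄₂) = σ²(1/n₁ + 1/(k·n₁)) = σ²·(k+1)/(k·n₁).
So n₁ = (1 + 1/k)·((z_{α} + z_β)/d)² = 1.667 × (2.564/0.95)².
n₁ = 1.667 × 7.28 = 12.1.
Round up: n₁ = 13, giving n₂ = ⌈1.5 × 13⌉ = ⌈19.5⌉ = 20.

n₁ = 13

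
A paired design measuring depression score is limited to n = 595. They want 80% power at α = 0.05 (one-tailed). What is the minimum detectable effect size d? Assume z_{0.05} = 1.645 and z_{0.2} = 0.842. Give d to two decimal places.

For a single sample (or paired design) of n = 595: d_min = (z_{α} + z_β)/√n.
z-sum = 1.645 + 0.842 = 2.487.
d_min = 2.487 / √595 = 2.487 / 24.393 = 0.102.

d_min ≈ 0.10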